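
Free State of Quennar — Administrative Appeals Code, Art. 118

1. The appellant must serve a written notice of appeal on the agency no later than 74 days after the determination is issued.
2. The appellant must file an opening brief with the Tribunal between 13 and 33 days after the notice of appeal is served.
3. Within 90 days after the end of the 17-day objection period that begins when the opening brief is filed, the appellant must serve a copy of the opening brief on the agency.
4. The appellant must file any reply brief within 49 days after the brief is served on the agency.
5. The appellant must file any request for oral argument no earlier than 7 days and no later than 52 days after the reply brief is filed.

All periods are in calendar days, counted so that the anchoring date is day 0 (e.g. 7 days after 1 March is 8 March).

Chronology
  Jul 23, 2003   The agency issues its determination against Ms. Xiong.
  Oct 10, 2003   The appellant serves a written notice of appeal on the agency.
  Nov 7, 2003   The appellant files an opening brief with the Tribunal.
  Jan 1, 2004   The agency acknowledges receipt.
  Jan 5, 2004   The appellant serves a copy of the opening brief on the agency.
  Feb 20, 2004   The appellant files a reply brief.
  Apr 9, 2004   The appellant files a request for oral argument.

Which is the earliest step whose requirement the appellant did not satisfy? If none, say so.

Step 1

Step 1: 74 days after Jul 23, 2003 (when the determination is issued) is Oct 5, 2003; done Oct 10, 2003 — 5 days late.
No need to go further; step 1 was not satisfied.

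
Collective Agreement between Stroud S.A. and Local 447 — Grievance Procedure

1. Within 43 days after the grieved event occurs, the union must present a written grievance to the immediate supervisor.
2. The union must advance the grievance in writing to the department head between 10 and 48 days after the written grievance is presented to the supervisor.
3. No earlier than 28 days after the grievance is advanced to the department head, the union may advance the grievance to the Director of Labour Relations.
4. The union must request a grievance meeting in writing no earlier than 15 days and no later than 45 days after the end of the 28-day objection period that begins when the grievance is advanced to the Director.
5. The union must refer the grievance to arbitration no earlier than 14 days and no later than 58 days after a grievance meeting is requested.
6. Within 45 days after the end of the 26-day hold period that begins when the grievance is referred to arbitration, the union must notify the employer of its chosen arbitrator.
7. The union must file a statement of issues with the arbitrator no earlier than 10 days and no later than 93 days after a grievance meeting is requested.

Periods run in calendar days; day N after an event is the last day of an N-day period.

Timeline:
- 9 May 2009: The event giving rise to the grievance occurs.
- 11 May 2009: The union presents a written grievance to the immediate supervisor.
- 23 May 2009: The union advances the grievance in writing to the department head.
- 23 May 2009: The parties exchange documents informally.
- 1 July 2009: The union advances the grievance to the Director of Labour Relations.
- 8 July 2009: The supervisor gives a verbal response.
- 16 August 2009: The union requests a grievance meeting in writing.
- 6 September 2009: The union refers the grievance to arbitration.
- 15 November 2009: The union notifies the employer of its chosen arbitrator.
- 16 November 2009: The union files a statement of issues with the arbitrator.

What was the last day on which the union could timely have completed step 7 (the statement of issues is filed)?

17 November 2009

Step 7 runs from 16 August 2009, when a grievance meeting is requested. The window is 10–93 days after 16 August 2009; it closes on 17 November 2009.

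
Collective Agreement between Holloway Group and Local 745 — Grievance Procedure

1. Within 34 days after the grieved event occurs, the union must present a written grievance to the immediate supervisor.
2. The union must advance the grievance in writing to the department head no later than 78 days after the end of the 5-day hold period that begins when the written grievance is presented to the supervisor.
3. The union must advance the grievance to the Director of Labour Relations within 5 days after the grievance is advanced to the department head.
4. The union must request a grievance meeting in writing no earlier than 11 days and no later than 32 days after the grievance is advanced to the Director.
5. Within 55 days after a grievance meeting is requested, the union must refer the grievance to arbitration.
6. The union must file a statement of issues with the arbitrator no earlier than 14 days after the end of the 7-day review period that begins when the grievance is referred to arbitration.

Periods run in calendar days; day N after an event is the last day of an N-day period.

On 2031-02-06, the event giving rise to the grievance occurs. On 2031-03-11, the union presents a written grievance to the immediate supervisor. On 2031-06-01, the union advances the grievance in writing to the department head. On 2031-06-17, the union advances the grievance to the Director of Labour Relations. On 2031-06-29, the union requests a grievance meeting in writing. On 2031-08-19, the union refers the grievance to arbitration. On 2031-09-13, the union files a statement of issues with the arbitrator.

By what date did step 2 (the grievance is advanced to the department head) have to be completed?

2031-06-02

The written grievance is presented to the supervisor on 2031-03-11; the 5-day hold period therefore ends 2031-03-16, and step 2 runs from that date. 78 days after 2031-03-16 is 2031-06-02.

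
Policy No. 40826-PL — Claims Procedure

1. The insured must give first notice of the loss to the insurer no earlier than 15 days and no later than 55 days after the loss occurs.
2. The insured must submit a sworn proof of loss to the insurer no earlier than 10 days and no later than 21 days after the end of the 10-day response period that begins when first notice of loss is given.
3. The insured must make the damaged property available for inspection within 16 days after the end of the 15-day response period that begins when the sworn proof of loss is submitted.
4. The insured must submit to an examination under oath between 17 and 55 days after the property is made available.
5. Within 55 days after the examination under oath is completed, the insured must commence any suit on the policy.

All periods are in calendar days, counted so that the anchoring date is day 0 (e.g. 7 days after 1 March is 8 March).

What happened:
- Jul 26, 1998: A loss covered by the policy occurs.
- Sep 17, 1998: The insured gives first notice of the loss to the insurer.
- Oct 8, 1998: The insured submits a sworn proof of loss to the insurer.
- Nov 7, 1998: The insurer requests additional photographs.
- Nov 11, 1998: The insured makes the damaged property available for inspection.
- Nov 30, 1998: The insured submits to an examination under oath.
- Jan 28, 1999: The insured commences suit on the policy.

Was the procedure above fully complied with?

No

Step 1: the window is 15–55 days after Jul 26, 1998 (when the loss occurs), so Aug 10, 1998 through Sep 19, 1998; Sep 17, 1998 falls inside that range.
Step 2: the window is 10–21 days after Sep 27, 1998 (end of the 10-day response period, which began when first notice of loss is given on Sep 17, 1998), so Oct 7, 1998 through Oct 18, 1998; done Oct 8, 1998 — within the window.
Step 3: 16 days after Oct 23, 1998 (end of the 15-day response period, which began when the sworn proof of loss is submitted on Oct 8, 1998) is Nov 8, 1998; Nov 11, 1998 misses that deadline by 3 days.
The analysis stops there.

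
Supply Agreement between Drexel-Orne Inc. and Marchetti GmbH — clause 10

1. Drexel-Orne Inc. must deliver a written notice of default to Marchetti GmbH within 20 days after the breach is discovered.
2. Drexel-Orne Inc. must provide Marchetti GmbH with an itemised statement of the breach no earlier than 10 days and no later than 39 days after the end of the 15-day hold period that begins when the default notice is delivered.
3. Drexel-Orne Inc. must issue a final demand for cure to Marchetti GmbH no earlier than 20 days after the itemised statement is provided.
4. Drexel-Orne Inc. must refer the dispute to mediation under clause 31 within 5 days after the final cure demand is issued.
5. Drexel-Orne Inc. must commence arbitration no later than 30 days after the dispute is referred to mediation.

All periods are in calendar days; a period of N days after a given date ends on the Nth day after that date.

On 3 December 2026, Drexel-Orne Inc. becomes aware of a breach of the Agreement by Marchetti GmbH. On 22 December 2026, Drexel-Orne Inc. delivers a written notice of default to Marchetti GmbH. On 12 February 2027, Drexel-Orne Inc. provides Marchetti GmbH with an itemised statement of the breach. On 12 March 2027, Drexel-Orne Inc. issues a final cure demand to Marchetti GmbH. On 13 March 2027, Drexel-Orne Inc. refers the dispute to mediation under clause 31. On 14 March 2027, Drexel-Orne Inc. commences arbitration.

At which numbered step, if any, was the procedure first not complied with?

Step 1 — counting 20 days from 3 December 2026 (when the breach is discovered) gives a deadline of 23 December 2026; completed 22 December 2026, before the deadline.
Step 2 — 10 and 39 days from 6 January 2027 (end of the 15-day hold period, which began when the default notice is delivered on 22 December 2026) are 16 January 2027 and 14 February 2027 respectively; done 12 February 2027, which is between those dates.
Step 3 — must wait 20 days from 12 February 2027 (when the itemised statement is provided), so not before 4 March 2027; 12 March 2027 is on or after that date.
Step 4 — counting 5 days from 12 March 2027 (when the final cure demand is issued) gives a deadline of 17 March 2027; 13 March 2027 is within that limit.
Step 5 — counting 30 days from 13 March 2027 (when the dispute is referred to mediation) gives a deadline of 12 April 2027; completed 14 March 2027, before the deadline.

None — every step was satisfied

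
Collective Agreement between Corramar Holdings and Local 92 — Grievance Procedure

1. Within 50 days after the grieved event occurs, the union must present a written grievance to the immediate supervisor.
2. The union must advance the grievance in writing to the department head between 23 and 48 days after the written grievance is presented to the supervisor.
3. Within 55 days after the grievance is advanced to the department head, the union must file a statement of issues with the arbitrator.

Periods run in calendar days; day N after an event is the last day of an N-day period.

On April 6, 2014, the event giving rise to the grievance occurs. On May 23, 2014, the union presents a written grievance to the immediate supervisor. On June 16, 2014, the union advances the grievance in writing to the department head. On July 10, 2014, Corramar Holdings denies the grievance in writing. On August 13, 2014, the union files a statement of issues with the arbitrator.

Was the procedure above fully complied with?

No

Step 1: 50 days after April 6, 2014 (when the grieved event occurs) is May 26, 2014; done May 23, 2014 — timely.
Step 2: the window is 23–48 days after May 23, 2014 (when the written grievance is presented to the supervisor), so June 15, 2014 through July 10, 2014; done June 16, 2014 — within the window.
Step 3: 55 days after June 16, 2014 (when the grievance is advanced to the department head) is August 10, 2014; August 13, 2014 misses that deadline by 3 days.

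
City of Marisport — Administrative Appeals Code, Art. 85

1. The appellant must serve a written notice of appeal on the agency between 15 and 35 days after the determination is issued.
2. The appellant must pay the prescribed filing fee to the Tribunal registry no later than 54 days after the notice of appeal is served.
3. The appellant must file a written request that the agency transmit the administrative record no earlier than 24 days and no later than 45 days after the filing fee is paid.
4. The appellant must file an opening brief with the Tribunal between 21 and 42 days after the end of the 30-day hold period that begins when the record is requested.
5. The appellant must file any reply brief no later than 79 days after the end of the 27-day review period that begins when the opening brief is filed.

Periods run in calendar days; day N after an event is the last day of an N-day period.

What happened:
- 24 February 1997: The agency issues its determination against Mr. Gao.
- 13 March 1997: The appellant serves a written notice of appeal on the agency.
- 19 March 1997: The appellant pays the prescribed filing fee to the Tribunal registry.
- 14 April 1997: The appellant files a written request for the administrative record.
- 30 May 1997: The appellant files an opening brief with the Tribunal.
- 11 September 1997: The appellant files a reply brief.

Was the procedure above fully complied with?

(1) the permitted window runs from 24 February 1997 + 15 = 11 March 1997 to 24 February 1997 + 35 = 31 March 1997; done 13 March 1997, which is between those dates.
(2) due by 13 March 1997 + 54 days = 6 May 1997; 19 March 1997 is within that limit.
(3) the permitted window runs from 19 March 1997 + 24 = 12 April 1997 to 19 March 1997 + 45 = 3 May 1997; done 14 April 1997, which is between those dates.
(4) the permitted window runs from 14 May 1997 + 21 = 4 June 1997 to 14 May 1997 + 42 = 25 June 1997; 30 May 1997 is 5 days too early.
That is the first point of non-compliance.

No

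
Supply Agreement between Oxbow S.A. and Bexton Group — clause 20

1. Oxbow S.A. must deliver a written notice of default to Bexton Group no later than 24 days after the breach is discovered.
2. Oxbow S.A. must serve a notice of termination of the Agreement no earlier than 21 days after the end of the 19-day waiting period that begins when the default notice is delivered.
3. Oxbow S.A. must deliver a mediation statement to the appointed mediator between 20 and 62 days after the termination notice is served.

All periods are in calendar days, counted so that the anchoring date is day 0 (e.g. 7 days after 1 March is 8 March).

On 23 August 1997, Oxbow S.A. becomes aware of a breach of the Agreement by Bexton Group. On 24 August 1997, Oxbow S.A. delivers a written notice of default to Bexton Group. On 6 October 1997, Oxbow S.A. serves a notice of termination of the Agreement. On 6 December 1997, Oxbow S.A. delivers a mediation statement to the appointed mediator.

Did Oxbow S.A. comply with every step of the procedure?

Yes

Step 1 — counting 24 days from 23 August 1997 (when the breach is discovered) gives a deadline of 16 September 1997; completed 24 August 1997, before the deadline.
Step 2 — must wait 21 days from 12 September 1997 (end of the 19-day waiting period, which began when the default notice is delivered on 24 August 1997), so not before 3 October 1997; 6 October 1997 is on or after that date.
Step 3 — 20 and 62 days from 6 October 1997 (when the termination notice is served) are 26 October 1997 and 7 December 1997 respectively; done 6 December 1997, which is between those dates.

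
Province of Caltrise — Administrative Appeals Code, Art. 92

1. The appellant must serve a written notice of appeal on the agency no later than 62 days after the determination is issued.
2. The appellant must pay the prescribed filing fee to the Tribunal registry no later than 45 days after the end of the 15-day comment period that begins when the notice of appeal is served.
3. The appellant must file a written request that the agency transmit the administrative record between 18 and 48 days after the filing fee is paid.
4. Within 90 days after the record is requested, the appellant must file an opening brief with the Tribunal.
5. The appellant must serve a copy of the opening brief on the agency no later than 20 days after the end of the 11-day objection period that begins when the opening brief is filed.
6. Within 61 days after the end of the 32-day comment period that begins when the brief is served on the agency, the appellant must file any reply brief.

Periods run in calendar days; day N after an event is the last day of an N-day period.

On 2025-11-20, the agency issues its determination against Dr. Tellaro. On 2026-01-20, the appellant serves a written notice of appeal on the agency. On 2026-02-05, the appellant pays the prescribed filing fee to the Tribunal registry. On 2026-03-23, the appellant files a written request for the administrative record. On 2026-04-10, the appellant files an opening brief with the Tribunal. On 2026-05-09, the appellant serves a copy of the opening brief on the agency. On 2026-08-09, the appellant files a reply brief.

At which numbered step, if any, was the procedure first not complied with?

(1) due by 2025-11-20 + 62 days = 2026-01-21; done 2026-01-20 — timely.
(2) due by 2026-02-04 + 45 days = 2026-03-21; completed 2026-02-05, before the deadline.
(3) the permitted window runs from 2026-02-05 + 18 = 2026-02-23 to 2026-02-05 + 48 = 2026-03-25; done 2026-03-23, which is between those dates.
(4) due by 2026-03-23 + 90 days = 2026-06-21; 2026-04-10 is within that limit.
(5) due by 2026-04-21 + 20 days = 2026-05-11; 2026-05-09 is within that limit.
(6) due by 2026-06-10 + 61 days = 2026-08-10; 2026-08-09 is within that limit.

None — every step was satisfied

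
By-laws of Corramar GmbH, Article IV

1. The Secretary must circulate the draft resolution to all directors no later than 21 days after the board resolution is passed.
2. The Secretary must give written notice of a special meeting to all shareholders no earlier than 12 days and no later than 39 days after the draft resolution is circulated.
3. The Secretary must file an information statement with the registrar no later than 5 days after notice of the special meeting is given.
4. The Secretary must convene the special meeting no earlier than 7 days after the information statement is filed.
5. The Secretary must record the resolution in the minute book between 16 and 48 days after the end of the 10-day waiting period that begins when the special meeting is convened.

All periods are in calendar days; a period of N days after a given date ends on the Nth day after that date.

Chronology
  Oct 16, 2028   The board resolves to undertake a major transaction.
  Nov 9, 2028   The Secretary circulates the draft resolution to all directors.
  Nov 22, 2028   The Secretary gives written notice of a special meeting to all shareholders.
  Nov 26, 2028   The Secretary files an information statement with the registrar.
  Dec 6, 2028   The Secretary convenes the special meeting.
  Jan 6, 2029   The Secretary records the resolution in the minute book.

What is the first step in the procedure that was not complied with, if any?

Step 1 — counting 21 days from Oct 16, 2028 (when the board resolution is passed) gives a deadline of Nov 6, 2028; not done until Nov 9, 2028, 3 days after the deadline.
The analysis stops there.

Step 1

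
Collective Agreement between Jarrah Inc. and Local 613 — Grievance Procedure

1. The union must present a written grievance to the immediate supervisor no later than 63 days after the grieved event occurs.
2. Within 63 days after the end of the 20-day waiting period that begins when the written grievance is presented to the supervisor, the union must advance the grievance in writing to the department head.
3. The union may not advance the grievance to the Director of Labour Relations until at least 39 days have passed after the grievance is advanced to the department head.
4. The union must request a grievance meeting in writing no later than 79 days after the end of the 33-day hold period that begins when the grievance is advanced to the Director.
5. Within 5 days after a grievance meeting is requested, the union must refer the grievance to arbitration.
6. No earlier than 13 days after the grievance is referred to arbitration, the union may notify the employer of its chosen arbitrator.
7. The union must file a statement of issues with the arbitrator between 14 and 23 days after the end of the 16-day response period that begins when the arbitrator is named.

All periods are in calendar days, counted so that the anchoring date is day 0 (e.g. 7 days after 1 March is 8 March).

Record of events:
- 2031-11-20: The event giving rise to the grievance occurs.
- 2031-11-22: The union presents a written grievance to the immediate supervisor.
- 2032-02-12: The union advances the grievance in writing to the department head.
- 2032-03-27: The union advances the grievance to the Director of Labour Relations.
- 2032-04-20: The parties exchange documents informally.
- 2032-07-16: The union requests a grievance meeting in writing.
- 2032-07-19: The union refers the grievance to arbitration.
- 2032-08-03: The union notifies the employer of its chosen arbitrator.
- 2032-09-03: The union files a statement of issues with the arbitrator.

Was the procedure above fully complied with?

Step 1 — counting 63 days from 2031-11-20 (when the grieved event occurs) gives a deadline of 2032-01-22; completed 2031-11-22, before the deadline.
Step 2 — counting 63 days from 2031-12-12 (end of the 20-day waiting period, which began when the written grievance is presented to the supervisor on 2031-11-22) gives a deadline of 2032-02-13; done 2032-02-12 — timely.
Step 3 — must wait 39 days from 2032-02-12 (when the grievance is advanced to the department head), so not before 2032-03-22; 2032-03-27 is on or after that date.
Step 4 — counting 79 days from 2032-04-29 (end of the 33-day hold period, which began when the grievance is advanced to the Director on 2032-03-27) gives a deadline of 2032-07-17; completed 2032-07-16, before the deadline.
Step 5 — counting 5 days from 2032-07-16 (when a grievance meeting is requested) gives a deadline of 2032-07-21; completed 2032-07-19, before the deadline.
Step 6 — must wait 13 days from 2032-07-19 (when the grievance is referred to arbitration), so not before 2032-08-01; 2032-08-03 is on or after that date.
Step 7 — 14 and 23 days from 2032-08-19 (end of the 16-day response period, which began when the arbitrator is named on 2032-08-03) are 2032-09-02 and 2032-09-11 respectively; 2032-09-03 falls inside that range.

Yes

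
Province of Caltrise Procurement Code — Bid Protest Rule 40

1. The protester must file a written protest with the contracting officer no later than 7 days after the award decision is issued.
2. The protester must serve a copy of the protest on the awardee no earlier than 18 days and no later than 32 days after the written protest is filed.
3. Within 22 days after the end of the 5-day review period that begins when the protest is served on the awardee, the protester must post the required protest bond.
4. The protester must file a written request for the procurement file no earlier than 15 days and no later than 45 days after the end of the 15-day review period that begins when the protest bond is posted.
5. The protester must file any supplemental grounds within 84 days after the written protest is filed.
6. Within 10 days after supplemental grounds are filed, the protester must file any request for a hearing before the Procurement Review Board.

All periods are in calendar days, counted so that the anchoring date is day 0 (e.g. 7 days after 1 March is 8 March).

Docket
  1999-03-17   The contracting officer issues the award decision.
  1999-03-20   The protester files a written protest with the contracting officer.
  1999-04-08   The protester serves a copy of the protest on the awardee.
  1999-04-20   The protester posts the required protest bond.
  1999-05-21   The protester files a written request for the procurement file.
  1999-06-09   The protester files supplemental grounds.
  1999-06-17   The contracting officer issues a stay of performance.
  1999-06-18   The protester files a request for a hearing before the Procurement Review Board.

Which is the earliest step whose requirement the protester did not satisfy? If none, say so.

None — every step was satisfied

Step 1 — counting 7 days from 1999-03-17 (when the award decision is issued) gives a deadline of 1999-03-24; done 1999-03-20 — timely.
Step 2 — 18 and 32 days from 1999-03-20 (when the written protest is filed) are 1999-04-07 and 1999-04-21 respectively; 1999-04-08 falls inside that range.
Step 3 — counting 22 days from 1999-04-13 (end of the 5-day review period, which began when the protest is served on the awardee on 1999-04-08) gives a deadline of 1999-05-05; done 1999-04-20 — timely.
Step 4 — 15 and 45 days from 1999-05-05 (end of the 15-day review period, which began when the protest bond is posted on 1999-04-20) are 1999-05-20 and 1999-06-19 respectively; done 1999-05-21 — within the window.
Step 5 — counting 84 days from 1999-03-20 (when the written protest is filed) gives a deadline of 1999-06-12; done 1999-06-09 — timely.
Step 6 — counting 10 days from 1999-06-09 (when supplemental grounds are filed) gives a deadline of 1999-06-19; completed 1999-06-18, before the deadline.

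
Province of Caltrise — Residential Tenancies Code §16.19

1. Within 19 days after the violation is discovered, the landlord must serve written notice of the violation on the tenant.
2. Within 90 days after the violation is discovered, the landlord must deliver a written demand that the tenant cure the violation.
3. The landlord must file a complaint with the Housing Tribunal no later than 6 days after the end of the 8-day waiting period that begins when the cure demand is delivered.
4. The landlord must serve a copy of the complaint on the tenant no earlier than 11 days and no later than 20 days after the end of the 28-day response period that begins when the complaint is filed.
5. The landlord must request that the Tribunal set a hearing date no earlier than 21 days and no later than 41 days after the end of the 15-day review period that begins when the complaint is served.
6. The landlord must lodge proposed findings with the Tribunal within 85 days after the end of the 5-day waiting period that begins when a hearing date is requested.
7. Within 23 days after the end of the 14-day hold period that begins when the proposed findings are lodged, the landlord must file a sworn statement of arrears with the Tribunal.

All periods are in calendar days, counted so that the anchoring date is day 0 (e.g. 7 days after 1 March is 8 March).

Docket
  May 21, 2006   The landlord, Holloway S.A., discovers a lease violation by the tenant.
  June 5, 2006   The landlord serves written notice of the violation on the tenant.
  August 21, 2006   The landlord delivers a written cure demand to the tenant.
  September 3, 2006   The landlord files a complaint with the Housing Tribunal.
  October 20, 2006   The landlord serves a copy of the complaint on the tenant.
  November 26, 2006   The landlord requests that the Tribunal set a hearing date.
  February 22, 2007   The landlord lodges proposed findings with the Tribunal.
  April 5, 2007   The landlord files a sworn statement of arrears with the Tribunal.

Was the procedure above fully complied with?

Step 1: 19 days after May 21, 2006 (when the violation is discovered) is June 9, 2006; done June 5, 2006 — timely.
Step 2: 90 days after May 21, 2006 (when the violation is discovered) is August 19, 2006; August 21, 2006 misses that deadline by 2 days.
The analysis stops there.

No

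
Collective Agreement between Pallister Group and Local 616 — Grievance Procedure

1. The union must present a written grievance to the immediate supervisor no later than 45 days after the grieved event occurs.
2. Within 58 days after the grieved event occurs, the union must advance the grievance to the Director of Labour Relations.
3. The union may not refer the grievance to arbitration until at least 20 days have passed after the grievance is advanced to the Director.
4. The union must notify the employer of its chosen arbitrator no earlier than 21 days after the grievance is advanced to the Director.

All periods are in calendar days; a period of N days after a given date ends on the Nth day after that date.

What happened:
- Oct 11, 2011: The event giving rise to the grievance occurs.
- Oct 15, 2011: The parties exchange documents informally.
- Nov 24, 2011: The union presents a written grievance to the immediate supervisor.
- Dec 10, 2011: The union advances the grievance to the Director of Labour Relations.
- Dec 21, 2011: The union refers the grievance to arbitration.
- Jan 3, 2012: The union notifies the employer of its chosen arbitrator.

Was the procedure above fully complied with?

Step 1 — counting 45 days from Oct 11, 2011 (when the grieved event occurs) gives a deadline of Nov 25, 2011; Nov 24, 2011 is within that limit.
Step 2 — counting 58 days from Oct 11, 2011 (when the grieved event occurs) gives a deadline of Dec 8, 2011; Dec 10, 2011 misses that deadline by 2 days.
The procedure was therefore not followed at step 2.

No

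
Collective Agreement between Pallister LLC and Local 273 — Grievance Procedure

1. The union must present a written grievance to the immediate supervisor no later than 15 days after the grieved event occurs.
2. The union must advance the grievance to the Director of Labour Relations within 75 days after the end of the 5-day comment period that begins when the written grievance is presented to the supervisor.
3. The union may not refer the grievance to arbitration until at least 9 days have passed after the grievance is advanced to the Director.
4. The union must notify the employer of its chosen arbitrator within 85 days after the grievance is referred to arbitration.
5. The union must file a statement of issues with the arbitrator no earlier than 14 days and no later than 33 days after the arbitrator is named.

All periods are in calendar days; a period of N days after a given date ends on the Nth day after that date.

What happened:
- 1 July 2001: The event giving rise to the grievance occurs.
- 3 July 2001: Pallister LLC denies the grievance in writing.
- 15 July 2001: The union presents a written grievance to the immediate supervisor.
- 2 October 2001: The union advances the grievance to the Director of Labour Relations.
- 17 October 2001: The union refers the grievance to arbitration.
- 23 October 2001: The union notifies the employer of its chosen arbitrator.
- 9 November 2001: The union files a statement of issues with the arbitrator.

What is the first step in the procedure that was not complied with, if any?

None — every step was satisfied

(1) due by 1 July 2001 + 15 days = 16 July 2001; 15 July 2001 is within that limit.
(2) due by 20 July 2001 + 75 days = 3 October 2001; done 2 October 2001 — timely.
(3) permitted from 2 October 2001 + 9 days = 11 October 2001 onward; done 17 October 2001, after the minimum wait.
(4) due by 17 October 2001 + 85 days = 10 January 2002; completed 23 October 2001, before the deadline.
(5) the permitted window runs from 23 October 2001 + 14 = 6 November 2001 to 23 October 2001 + 33 = 25 November 2001; done 9 November 2001 — within the window.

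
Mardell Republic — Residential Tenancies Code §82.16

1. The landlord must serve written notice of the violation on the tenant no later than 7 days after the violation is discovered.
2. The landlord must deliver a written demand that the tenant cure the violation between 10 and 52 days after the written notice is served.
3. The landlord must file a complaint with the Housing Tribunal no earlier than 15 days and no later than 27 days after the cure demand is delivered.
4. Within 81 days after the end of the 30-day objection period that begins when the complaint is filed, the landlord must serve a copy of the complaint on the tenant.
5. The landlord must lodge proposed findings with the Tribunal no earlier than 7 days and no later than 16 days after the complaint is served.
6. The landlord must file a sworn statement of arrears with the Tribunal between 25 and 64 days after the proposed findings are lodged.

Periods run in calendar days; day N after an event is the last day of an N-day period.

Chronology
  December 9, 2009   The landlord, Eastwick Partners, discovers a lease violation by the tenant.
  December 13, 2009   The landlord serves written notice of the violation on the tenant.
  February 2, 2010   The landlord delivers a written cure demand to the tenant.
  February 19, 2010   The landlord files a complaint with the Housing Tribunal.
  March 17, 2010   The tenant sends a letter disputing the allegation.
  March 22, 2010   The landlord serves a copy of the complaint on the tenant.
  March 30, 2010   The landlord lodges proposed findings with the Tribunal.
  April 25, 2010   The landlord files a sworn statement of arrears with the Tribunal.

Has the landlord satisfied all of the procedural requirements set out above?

Step 1: 7 days after December 9, 2009 (when the violation is discovered) is December 16, 2009; December 13, 2009 is within that limit.
Step 2: the window is 10–52 days after December 13, 2009 (when the written notice is served), so December 23, 2009 through February 3, 2010; done February 2, 2010 — within the window.
Step 3: the window is 15–27 days after February 2, 2010 (when the cure demand is delivered), so February 17, 2010 through March 1, 2010; done February 19, 2010 — within the window.
Step 4: 81 days after March 21, 2010 (end of the 30-day objection period, which began when the complaint is filed on February 19, 2010) is June 10, 2010; done March 22, 2010 — timely.
Step 5: the window is 7–16 days after March 22, 2010 (when the complaint is served), so March 29, 2010 through April 7, 2010; March 30, 2010 falls inside that range.
Step 6: the window is 25–64 days after March 30, 2010 (when the proposed findings are lodged), so April 24, 2010 through June 2, 2010; done April 25, 2010 — within the window.

Yes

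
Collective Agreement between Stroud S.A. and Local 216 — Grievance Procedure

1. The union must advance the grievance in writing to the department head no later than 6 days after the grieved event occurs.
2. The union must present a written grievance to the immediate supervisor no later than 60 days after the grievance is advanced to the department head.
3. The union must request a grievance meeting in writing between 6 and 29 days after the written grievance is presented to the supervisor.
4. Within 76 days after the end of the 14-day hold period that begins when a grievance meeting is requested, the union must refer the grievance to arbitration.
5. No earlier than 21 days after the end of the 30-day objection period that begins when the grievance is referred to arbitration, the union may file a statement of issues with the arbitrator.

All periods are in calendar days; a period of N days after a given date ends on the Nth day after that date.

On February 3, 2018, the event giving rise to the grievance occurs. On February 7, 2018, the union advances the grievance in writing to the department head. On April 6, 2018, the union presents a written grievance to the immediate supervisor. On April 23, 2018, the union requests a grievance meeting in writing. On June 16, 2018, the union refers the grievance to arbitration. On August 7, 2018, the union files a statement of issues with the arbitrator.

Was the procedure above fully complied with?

(1) due by February 3, 2018 + 6 days = February 9, 2018; done February 7, 2018 — timely.
(2) due by February 7, 2018 + 60 days = April 8, 2018; completed April 6, 2018, before the deadline.
(3) the permitted window runs from April 6, 2018 + 6 = April 12, 2018 to April 6, 2018 + 29 = May 5, 2018; April 23, 2018 falls inside that range.
(4) due by May 7, 2018 + 76 days = July 22, 2018; June 16, 2018 is within that limit.
(5) permitted from July 16, 2018 + 21 days = August 6, 2018 onward; August 7, 2018 is on or after that date.

Yes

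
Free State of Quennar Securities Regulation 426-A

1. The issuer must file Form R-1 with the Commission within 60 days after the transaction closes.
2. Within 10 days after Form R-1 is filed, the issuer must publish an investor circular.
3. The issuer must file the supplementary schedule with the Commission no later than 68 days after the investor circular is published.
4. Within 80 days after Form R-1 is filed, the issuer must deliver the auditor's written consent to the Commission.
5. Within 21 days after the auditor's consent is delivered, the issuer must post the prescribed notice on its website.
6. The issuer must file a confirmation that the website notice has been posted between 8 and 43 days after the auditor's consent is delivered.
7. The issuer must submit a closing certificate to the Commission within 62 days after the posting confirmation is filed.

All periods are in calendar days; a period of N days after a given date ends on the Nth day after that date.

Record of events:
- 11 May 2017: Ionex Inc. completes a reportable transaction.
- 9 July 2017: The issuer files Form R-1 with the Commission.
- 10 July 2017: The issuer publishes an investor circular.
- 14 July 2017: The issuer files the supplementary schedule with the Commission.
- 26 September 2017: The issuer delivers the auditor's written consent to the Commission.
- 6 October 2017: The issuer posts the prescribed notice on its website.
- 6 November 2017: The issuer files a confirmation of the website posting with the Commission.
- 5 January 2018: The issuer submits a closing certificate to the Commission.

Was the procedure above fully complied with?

(1) due by 11 May 2017 + 60 days = 10 July 2017; done 9 July 2017 — timely.
(2) due by 9 July 2017 + 10 days = 19 July 2017; done 10 July 2017 — timely.
(3) due by 10 July 2017 + 68 days = 16 September 2017; done 14 July 2017 — timely.
(4) due by 9 July 2017 + 80 days = 27 September 2017; 26 September 2017 is within that limit.
(5) due by 26 September 2017 + 21 days = 17 October 2017; completed 6 October 2017, before the deadline.
(6) the permitted window runs from 26 September 2017 + 8 = 4 October 2017 to 26 September 2017 + 43 = 8 November 2017; done 6 November 2017 — within the window.
(7) due by 6 November 2017 + 62 days = 7 January 2018; completed 5 January 2018, before the deadline.

Yes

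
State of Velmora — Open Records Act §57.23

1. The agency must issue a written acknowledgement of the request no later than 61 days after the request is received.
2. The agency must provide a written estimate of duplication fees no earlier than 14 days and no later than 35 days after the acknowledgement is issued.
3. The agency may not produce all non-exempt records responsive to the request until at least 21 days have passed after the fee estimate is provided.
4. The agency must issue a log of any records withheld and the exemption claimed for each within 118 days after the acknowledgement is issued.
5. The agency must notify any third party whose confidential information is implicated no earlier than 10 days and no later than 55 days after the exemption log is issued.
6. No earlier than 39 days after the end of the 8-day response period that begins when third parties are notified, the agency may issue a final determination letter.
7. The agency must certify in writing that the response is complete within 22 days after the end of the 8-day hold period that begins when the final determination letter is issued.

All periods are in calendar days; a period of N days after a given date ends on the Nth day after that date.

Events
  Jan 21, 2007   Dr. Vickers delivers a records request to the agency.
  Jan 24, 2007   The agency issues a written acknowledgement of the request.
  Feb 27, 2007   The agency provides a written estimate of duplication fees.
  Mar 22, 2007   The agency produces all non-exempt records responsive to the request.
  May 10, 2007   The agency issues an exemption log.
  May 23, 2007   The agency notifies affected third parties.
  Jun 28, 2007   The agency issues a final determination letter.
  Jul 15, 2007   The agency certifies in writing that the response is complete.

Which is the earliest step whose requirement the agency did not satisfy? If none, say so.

(1) due by Jan 21, 2007 + 61 days = Mar 23, 2007; done Jan 24, 2007 — timely.
(2) the permitted window runs from Jan 24, 2007 + 14 = Feb 7, 2007 to Jan 24, 2007 + 35 = Feb 28, 2007; done Feb 27, 2007 — within the window.
(3) permitted from Feb 27, 2007 + 21 days = Mar 20, 2007 onward; done Mar 22, 2007 — permitted.
(4) due by Jan 24, 2007 + 118 days = May 22, 2007; done May 10, 2007 — timely.
(5) the permitted window runs from May 10, 2007 + 10 = May 20, 2007 to May 10, 2007 + 55 = Jul 4, 2007; done May 23, 2007 — within the window.
(6) permitted from May 31, 2007 + 39 days = Jul 9, 2007 onward; done Jun 28, 2007 — 11 days too early.
The analysis stops there.

Step 6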